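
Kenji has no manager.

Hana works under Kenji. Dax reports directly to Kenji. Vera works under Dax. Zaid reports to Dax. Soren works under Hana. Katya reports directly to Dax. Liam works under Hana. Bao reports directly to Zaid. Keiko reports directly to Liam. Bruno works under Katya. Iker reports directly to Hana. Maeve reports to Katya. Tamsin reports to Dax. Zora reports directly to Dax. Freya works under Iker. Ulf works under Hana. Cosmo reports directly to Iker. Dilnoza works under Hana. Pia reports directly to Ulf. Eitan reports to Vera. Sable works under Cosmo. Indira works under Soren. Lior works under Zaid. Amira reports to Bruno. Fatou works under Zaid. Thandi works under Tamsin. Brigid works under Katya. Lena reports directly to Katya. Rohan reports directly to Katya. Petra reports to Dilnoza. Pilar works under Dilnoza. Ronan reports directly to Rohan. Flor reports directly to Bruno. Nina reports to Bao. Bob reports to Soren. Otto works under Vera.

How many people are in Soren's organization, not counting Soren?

Soren directly manages Indira, Bob. Indira has no reports. Bob has no reports. So Soren's organization is 2 direct reports plus everyone under them: 1 + 1 = 2.

2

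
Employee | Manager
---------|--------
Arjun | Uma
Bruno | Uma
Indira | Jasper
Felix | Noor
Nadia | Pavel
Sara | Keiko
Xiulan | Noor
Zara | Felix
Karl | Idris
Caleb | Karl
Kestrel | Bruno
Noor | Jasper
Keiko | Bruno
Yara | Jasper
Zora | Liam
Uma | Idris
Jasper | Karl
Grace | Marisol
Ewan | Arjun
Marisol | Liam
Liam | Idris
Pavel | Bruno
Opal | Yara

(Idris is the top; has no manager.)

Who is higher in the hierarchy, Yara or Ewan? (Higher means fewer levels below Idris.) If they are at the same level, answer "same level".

Both Yara and Ewan are 3 levels below Idris.

same level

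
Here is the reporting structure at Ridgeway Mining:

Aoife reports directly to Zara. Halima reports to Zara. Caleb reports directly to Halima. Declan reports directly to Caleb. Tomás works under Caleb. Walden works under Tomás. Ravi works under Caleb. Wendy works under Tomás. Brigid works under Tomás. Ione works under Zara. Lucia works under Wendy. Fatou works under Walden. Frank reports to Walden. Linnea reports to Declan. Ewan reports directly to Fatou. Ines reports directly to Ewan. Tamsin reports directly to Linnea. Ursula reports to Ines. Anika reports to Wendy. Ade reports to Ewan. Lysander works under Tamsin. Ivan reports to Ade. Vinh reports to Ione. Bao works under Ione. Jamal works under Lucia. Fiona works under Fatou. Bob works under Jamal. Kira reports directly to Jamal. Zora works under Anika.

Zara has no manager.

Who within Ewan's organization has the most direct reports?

Direct-report counts within Ewan's organization: Ewan has 2; Ade has 1; Ines has 1. The largest is 2, held by Ewan.

Ewan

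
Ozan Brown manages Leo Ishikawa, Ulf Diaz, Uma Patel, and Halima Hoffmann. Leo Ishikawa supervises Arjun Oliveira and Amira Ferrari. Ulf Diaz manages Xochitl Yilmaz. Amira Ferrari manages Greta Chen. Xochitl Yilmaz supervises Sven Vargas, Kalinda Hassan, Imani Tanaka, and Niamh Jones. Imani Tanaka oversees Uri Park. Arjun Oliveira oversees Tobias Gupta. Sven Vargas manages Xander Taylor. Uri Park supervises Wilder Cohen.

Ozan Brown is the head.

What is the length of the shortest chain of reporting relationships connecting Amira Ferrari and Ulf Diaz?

3

Amira Ferrari is 2 levels below Ozan Brown, and Ulf Diaz is 1 level below Ozan Brown (their lowest common manager). The shortest path runs up from Amira Ferrari to Ozan Brown and back down to Ulf Diaz: 2 + 1 = 3 links.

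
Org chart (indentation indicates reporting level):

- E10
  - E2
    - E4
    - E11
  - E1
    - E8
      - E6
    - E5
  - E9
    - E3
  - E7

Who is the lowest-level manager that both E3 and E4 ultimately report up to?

E3's chain of managers is E9, E10. E4's chain of managers is E2, E10. The first manager that appears in both chains is E10.

E10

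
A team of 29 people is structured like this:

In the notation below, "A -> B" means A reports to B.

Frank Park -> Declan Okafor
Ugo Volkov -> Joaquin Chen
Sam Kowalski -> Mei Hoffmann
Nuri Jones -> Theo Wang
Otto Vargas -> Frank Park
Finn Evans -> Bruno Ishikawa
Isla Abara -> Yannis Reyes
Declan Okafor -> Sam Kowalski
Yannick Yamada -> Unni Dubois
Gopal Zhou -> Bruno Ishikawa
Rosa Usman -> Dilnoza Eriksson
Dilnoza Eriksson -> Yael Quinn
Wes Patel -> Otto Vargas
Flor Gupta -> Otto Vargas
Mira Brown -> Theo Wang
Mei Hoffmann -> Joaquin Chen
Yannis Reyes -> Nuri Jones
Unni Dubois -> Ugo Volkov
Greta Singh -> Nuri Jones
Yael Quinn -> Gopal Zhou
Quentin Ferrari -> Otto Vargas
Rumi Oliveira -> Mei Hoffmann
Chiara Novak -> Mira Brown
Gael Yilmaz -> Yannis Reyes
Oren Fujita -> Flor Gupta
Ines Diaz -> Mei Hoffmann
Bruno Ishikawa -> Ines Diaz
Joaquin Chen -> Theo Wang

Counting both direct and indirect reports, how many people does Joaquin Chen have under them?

Joaquin Chen directly manages Mei Hoffmann, Ugo Volkov. Under Mei Hoffmann: Rumi Oliveira, Ines Diaz, Bruno Ishikawa, Gopal Zhou, Yael Quinn, Dilnoza Eriksson, Rosa Usman, Finn Evans, Sam Kowalski, Declan Okafor, Frank Park, Otto Vargas, Wes Patel, Quentin Ferrari, Flor Gupta, Oren Fujita (16). Under Ugo Volkov: Unni Dubois, Yannick Yamada (2). So Joaquin Chen's organization is 2 direct reports plus everyone under them: 17 + 3 = 20.

20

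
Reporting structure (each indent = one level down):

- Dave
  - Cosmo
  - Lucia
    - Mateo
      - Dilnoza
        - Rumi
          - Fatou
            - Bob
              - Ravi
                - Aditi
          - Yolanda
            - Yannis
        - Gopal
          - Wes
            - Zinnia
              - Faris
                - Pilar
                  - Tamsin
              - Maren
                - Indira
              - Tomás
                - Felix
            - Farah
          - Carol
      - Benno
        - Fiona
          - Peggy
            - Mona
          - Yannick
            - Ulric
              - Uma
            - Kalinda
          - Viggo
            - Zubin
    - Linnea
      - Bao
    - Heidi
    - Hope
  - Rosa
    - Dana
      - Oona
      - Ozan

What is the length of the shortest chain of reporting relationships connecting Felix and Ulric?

Felix is 6 levels below Mateo, and Ulric is 4 levels below Mateo (their lowest common manager). The shortest path runs up from Felix to Mateo and back down to Ulric: 6 + 4 = 10 links.

10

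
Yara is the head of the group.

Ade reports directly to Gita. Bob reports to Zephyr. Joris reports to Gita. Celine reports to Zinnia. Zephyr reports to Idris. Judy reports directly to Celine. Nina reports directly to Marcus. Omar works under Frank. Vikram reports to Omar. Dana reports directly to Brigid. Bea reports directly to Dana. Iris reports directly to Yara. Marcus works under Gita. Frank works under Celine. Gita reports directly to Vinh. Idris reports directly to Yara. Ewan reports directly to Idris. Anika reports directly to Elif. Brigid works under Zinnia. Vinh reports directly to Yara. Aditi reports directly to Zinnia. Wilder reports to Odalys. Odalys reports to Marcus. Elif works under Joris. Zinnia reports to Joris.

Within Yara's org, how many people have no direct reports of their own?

The people in Yara's organization with no one reporting to them are Iris, Bob, Ewan, Nina, Wilder, Ade, Anika, Aditi, Judy, Vikram, Bea. That is 11.

11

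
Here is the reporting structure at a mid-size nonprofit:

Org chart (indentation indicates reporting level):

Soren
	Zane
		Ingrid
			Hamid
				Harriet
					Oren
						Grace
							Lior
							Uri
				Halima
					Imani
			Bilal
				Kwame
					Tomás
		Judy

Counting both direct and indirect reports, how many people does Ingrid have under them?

11

Ingrid directly manages Hamid, Bilal. Under Hamid: Halima, Imani, Harriet, Oren, Grace, Uri, Lior (7). Under Bilal: Kwame, Tomás (2). So Ingrid's organization is 2 direct reports plus everyone under them: 8 + 3 = 11.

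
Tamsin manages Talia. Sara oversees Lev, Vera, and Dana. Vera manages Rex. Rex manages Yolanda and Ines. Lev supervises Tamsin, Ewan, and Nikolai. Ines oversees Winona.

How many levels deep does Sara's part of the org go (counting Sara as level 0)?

4

The longest chain under Sara runs Sara → Vera → Rex → Ines → Winona, which is 4 levels below Sara.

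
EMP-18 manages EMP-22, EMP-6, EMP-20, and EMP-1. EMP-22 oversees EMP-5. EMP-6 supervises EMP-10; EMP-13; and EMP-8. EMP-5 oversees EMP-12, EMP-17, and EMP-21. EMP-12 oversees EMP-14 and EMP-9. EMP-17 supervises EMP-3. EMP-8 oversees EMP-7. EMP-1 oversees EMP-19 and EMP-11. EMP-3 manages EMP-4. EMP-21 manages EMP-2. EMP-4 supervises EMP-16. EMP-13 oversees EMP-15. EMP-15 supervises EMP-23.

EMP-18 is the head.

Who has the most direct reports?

Direct-report counts: EMP-18 has 4; EMP-1 has 2; EMP-6 has 3; EMP-13 has 1; EMP-15 has 1; EMP-8 has 1; EMP-22 has 1; EMP-5 has 3; EMP-21 has 1; EMP-17 has 1; EMP-3 has 1; EMP-4 has 1; EMP-12 has 2. The largest is 4, held by EMP-18.

EMP-18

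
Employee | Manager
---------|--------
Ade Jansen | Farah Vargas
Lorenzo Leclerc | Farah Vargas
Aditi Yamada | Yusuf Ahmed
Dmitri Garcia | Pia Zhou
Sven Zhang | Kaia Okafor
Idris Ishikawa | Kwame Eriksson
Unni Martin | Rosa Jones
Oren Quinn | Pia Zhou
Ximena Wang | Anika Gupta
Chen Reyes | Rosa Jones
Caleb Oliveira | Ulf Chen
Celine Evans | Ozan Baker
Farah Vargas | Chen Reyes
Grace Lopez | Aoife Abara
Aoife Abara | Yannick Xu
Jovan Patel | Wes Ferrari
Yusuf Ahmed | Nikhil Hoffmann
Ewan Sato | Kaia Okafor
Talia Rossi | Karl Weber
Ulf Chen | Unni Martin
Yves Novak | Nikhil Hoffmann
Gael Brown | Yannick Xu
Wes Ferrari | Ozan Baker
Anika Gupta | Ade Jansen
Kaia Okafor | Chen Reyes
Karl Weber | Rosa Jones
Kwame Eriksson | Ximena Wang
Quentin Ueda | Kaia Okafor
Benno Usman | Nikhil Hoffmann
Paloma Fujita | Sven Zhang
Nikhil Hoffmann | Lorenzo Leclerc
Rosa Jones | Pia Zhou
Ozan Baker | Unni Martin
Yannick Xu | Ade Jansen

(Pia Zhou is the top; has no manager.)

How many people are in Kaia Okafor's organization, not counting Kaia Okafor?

4

Kaia Okafor directly manages Sven Zhang, Ewan Sato, Quentin Ueda. Under Sven Zhang: Paloma Fujita (1). Ewan Sato has no reports. Quentin Ueda has no reports. So Kaia Okafor's organization is 3 direct reports plus everyone under them: 2 + 1 + 1 = 4.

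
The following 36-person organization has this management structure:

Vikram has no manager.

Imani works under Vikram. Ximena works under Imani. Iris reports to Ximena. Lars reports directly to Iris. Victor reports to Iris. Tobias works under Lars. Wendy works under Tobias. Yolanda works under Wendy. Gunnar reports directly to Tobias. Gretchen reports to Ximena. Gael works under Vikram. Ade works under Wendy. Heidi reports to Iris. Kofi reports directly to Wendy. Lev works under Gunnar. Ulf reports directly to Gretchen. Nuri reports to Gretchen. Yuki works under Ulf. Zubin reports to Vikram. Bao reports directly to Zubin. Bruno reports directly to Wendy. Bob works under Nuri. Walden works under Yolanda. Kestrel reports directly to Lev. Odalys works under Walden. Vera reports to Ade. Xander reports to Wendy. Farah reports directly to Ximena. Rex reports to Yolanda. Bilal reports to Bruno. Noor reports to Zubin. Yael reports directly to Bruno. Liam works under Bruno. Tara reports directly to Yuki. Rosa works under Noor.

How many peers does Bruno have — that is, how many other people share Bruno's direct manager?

Bruno reports to Wendy. Wendy's other direct reports are Yolanda, Ade, Kofi, Xander — 4 peers.

4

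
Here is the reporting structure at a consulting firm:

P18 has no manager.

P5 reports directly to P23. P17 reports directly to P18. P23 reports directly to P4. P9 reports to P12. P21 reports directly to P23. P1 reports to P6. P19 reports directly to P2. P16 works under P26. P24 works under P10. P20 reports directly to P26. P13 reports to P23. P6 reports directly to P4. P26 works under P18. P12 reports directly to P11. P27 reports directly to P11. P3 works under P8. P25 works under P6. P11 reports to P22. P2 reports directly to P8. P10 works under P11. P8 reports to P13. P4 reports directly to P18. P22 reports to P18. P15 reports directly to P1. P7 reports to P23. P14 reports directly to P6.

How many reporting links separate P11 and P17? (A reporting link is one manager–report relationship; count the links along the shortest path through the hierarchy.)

P11 is 2 levels below P18, and P17 is 1 level below P18 (their lowest common manager). The shortest path runs up from P11 to P18 and back down to P17: 2 + 1 = 3 links.

3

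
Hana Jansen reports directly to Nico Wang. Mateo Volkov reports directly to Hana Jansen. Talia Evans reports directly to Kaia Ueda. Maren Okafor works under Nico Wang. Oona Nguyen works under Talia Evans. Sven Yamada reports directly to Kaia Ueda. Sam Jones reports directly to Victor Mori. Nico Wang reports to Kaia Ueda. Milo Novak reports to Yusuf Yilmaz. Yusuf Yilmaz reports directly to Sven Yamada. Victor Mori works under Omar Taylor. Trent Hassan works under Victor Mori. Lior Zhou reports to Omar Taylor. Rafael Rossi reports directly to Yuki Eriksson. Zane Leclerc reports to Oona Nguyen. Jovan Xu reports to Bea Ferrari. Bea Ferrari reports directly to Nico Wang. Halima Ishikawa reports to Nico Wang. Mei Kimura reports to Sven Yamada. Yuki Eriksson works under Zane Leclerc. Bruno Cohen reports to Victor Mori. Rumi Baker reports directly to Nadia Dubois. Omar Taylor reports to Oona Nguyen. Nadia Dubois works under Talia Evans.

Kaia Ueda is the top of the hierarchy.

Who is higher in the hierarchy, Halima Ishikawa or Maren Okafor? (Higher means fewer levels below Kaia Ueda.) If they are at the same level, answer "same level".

same level

Both Halima Ishikawa and Maren Okafor are 2 levels below Kaia Ueda.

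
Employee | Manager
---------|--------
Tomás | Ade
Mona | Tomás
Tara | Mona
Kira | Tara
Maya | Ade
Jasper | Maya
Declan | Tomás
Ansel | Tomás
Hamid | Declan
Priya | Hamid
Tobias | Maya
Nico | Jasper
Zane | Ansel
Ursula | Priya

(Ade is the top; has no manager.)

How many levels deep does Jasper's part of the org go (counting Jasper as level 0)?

1

The longest chain under Jasper runs Jasper → Nico, which is 1 level below Jasper.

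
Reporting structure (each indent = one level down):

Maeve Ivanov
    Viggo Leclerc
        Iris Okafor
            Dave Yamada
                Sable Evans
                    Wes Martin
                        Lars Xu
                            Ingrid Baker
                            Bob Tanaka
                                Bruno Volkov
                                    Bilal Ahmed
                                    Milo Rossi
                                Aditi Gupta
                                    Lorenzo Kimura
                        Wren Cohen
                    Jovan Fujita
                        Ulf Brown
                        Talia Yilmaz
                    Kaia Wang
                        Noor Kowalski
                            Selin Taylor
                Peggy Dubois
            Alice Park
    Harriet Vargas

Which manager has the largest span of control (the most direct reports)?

Direct-report counts: Maeve Ivanov has 2; Viggo Leclerc has 1; Iris Okafor has 2; Dave Yamada has 2; Sable Evans has 3; Kaia Wang has 1; Noor Kowalski has 1; Jovan Fujita has 2; Wes Martin has 2; Lars Xu has 2; Bob Tanaka has 2; Aditi Gupta has 1; Bruno Volkov has 2. The largest is 3, held by Sable Evans.

Sable Evans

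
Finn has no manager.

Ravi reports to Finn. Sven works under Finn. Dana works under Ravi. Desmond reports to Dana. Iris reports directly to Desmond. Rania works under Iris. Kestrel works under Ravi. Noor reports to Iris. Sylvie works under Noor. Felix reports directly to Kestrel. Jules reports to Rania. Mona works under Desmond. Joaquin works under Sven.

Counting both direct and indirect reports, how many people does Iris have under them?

4

Iris directly manages Rania, Noor. Under Rania: Jules (1). Under Noor: Sylvie (1). So Iris's organization is 2 direct reports plus everyone under them: 2 + 2 = 4.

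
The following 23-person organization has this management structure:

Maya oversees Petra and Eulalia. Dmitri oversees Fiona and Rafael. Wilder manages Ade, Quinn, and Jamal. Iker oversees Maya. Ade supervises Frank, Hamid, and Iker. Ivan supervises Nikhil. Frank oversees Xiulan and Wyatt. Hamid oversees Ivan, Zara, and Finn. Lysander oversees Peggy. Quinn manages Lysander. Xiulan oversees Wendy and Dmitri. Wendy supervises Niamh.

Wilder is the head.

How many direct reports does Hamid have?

3

Hamid directly manages Ivan, Zara, Finn. That is 3 direct reports.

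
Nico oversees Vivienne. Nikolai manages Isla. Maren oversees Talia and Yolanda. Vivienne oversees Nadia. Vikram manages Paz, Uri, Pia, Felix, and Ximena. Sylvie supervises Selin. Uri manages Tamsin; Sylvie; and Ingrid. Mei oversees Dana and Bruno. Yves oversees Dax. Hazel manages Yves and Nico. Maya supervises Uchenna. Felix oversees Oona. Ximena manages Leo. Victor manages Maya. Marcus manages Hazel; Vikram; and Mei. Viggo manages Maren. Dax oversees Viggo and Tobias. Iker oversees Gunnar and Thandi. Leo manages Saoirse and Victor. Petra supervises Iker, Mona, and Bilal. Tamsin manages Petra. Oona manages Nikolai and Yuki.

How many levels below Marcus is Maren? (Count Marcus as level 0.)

Chain from Maren up to Marcus: Maren → Viggo → Dax → Yves → Hazel → Marcus. That is 5 steps up, so Maren is 5 levels below Marcus.

5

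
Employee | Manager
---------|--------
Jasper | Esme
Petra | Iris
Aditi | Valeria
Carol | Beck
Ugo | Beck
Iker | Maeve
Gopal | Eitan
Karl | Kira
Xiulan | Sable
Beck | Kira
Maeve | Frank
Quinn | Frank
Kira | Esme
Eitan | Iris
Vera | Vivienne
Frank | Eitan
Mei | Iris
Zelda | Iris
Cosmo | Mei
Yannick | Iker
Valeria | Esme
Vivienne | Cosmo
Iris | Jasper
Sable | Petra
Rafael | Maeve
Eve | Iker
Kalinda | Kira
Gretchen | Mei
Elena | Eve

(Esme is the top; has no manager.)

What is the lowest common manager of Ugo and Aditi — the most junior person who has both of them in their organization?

Esme

Ugo's chain of managers is Beck, Kira, Esme. Aditi's chain of managers is Valeria, Esme. The first manager that appears in both chains is Esme.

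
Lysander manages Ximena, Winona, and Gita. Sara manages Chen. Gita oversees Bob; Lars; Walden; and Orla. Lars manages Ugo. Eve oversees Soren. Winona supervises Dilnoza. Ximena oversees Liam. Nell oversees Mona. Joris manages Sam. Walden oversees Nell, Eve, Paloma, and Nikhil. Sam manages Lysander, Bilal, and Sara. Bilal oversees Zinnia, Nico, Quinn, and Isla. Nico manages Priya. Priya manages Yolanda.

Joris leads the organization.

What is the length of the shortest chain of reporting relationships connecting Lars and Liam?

Lars is 2 levels below Lysander, and Liam is 2 levels below Lysander (their lowest common manager). The shortest path runs up from Lars to Lysander and back down to Liam: 2 + 2 = 4 links.

4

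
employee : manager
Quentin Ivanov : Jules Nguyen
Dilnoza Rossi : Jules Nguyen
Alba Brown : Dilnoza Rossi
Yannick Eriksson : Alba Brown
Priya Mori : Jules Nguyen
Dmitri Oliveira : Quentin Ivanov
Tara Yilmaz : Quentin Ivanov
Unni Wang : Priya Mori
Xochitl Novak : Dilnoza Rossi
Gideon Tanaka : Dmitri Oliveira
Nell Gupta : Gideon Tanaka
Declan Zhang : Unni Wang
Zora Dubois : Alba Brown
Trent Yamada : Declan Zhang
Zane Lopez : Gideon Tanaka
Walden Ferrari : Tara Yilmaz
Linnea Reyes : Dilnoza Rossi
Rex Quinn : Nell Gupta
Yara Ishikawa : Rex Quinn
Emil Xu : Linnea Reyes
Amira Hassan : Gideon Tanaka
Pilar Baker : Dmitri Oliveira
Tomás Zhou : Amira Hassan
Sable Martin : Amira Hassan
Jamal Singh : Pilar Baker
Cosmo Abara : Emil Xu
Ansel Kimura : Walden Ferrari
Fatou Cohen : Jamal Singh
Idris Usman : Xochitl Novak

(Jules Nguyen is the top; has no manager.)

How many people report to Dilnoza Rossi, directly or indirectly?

Dilnoza Rossi directly manages Alba Brown, Xochitl Novak, Linnea Reyes. Under Alba Brown: Zora Dubois, Yannick Eriksson (2). Under Xochitl Novak: Idris Usman (1). Under Linnea Reyes: Emil Xu, Cosmo Abara (2). So Dilnoza Rossi's organization is 3 direct reports plus everyone under them: 3 + 2 + 3 = 8.

8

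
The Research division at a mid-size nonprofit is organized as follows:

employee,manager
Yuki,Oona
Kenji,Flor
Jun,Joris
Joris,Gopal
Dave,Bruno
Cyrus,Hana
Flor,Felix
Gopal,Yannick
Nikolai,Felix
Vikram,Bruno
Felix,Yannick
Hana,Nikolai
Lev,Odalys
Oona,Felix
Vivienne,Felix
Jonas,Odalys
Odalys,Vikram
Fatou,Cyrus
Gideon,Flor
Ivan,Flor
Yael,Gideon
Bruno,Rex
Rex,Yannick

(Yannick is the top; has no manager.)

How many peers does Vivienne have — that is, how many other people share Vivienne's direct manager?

3

Vivienne reports to Felix. Felix's other direct reports are Flor, Oona, Nikolai — 3 peers.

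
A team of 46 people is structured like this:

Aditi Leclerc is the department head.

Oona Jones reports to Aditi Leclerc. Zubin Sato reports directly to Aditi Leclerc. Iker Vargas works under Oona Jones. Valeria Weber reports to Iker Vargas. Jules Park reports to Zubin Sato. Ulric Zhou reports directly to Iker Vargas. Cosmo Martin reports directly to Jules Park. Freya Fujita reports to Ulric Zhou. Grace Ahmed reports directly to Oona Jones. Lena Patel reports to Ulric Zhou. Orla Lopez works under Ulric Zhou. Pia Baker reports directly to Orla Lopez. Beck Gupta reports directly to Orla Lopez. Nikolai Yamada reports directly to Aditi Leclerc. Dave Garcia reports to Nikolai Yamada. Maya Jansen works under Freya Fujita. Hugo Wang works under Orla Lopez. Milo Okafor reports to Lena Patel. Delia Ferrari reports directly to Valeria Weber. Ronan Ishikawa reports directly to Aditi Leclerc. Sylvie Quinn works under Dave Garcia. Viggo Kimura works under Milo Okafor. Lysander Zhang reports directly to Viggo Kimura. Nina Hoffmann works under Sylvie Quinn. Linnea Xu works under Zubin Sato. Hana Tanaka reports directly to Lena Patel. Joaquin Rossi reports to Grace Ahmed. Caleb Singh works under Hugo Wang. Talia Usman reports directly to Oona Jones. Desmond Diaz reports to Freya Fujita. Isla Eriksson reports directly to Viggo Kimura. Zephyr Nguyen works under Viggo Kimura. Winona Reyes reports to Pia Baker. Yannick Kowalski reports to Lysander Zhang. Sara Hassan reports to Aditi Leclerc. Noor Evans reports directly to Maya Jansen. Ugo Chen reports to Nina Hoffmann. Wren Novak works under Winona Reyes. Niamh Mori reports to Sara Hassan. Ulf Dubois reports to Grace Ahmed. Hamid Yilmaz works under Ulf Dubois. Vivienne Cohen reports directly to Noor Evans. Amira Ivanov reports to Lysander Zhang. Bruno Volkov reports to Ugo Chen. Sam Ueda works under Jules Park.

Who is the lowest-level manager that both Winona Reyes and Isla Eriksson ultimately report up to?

Winona Reyes's chain of managers is Pia Baker, Orla Lopez, Ulric Zhou, Iker Vargas, Oona Jones, Aditi Leclerc. Isla Eriksson's chain of managers is Viggo Kimura, Milo Okafor, Lena Patel, Ulric Zhou, Iker Vargas, Oona Jones, Aditi Leclerc. The first manager that appears in both chains is Ulric Zhou.

Ulric Zhou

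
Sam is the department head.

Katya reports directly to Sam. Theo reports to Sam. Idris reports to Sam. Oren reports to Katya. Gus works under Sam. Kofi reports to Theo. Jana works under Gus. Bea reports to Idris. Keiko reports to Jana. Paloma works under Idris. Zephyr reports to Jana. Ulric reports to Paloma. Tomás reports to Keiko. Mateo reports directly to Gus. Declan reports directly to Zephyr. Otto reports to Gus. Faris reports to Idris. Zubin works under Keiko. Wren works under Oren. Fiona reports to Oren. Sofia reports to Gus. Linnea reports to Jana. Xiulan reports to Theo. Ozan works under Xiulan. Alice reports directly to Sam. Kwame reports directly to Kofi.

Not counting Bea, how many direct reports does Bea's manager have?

2

Bea reports to Idris. Idris's other direct reports are Paloma, Faris — 2 peers.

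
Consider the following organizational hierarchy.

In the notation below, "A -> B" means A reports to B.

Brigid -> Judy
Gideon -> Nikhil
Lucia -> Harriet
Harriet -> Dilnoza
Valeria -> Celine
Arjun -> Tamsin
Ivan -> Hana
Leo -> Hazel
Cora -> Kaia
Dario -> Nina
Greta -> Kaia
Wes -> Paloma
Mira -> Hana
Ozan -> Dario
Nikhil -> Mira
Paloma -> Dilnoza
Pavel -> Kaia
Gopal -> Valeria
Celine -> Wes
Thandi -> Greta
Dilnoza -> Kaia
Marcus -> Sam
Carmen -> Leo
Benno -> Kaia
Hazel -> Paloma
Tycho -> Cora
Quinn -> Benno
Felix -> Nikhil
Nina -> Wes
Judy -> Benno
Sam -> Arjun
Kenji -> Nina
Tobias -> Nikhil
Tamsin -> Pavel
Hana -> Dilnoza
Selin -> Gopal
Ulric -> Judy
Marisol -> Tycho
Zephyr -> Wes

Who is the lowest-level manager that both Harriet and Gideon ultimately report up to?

Dilnoza

Harriet's chain of managers is Dilnoza, Kaia. Gideon's chain of managers is Nikhil, Mira, Hana, Dilnoza, Kaia. The first manager that appears in both chains is Dilnoza.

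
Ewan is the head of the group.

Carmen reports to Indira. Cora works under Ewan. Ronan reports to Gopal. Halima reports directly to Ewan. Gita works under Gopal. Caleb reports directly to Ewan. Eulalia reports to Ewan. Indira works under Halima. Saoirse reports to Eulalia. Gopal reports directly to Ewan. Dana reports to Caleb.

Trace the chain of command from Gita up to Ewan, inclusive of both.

Gita -> Gopal -> Ewan

Gita reports to Gopal. Gopal reports to Ewan. Ewan is at the top.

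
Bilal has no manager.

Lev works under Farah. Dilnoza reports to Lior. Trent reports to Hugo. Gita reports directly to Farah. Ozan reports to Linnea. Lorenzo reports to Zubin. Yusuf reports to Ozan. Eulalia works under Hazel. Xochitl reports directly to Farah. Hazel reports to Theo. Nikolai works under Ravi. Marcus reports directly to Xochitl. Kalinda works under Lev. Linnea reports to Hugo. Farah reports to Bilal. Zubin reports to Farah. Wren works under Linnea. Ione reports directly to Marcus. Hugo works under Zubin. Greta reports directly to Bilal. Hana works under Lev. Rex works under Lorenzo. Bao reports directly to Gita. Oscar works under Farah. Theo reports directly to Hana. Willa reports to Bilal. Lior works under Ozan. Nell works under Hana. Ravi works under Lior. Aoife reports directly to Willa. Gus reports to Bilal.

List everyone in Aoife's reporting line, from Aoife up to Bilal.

Aoife reports to Willa. Willa reports to Bilal. Bilal is at the top.

Aoife -> Willa -> Bilal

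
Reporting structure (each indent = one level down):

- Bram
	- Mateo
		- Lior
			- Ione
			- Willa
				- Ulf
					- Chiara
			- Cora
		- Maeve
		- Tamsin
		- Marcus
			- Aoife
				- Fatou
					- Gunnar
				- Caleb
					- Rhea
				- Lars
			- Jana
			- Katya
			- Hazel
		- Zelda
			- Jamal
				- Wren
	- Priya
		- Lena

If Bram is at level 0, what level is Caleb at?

4

Chain from Caleb up to Bram: Caleb → Aoife → Marcus → Mateo → Bram. That is 4 steps up, so Caleb is 4 levels below Bram.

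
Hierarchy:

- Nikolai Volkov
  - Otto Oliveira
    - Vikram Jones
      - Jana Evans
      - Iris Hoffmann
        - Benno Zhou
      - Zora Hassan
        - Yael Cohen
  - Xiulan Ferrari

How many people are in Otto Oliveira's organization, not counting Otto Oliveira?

6

Otto Oliveira directly manages Vikram Jones. Under Vikram Jones: Zora Hassan, Yael Cohen, Iris Hoffmann, Benno Zhou, Jana Evans (5). That's 6 in total.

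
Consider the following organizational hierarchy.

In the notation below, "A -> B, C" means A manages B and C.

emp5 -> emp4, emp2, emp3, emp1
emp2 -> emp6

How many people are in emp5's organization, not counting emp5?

emp5 directly manages emp4, emp2, emp3, emp1. emp4 has no reports. Under emp2: emp6 (1). emp3 has no reports. emp1 has no reports. So emp5's organization is 4 direct reports plus everyone under them: 1 + 2 + 1 + 1 = 5.

5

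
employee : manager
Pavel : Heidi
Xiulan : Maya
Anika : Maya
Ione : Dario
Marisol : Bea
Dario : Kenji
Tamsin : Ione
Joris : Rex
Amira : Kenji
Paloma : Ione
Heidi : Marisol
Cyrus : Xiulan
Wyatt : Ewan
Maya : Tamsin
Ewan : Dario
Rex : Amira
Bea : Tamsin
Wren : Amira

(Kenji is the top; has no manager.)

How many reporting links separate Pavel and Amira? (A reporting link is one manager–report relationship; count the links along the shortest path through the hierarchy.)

8

Pavel is 7 levels below Kenji, and Amira is 1 level below Kenji (their lowest common manager). The shortest path runs up from Pavel to Kenji and back down to Amira: 7 + 1 = 8 links.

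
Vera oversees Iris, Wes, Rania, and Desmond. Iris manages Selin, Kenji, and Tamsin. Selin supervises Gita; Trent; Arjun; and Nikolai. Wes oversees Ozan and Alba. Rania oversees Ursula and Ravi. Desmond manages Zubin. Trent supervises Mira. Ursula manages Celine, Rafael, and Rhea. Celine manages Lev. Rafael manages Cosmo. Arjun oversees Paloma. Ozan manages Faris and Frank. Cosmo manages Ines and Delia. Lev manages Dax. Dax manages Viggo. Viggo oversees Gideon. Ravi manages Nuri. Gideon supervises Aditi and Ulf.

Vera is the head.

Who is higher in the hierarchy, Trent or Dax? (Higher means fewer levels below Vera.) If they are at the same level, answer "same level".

Trent is 3 levels below Vera; Dax is 5. Trent is higher.

Trent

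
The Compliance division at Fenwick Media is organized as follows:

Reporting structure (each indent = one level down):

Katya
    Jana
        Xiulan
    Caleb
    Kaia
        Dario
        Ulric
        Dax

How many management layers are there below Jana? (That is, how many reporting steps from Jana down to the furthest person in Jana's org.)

1

The longest chain under Jana runs Jana → Xiulan, which is 1 level below Jana.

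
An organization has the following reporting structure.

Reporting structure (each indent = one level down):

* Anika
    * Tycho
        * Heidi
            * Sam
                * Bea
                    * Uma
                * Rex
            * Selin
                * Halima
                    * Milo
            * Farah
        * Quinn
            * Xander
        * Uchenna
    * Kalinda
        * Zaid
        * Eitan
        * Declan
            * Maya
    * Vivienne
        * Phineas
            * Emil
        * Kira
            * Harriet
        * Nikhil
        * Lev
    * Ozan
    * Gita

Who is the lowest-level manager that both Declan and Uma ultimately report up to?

Anika

Declan's chain of managers is Kalinda, Anika. Uma's chain of managers is Bea, Sam, Heidi, Tycho, Anika. The first manager that appears in both chains is Anika.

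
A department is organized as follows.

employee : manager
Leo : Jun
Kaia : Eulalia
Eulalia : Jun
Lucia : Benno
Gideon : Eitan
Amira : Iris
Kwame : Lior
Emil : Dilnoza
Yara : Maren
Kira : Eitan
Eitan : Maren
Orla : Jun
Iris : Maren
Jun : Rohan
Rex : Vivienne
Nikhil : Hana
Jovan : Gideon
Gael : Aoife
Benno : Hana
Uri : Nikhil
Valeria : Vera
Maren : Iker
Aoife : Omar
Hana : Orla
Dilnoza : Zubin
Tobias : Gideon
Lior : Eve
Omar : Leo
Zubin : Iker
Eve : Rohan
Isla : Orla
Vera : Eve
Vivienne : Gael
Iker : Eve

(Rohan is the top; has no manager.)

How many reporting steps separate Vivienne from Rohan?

6

Chain from Vivienne up to Rohan: Vivienne → Gael → Aoife → Omar → Leo → Jun → Rohan. That is 6 steps up, so Vivienne is 6 levels below Rohan.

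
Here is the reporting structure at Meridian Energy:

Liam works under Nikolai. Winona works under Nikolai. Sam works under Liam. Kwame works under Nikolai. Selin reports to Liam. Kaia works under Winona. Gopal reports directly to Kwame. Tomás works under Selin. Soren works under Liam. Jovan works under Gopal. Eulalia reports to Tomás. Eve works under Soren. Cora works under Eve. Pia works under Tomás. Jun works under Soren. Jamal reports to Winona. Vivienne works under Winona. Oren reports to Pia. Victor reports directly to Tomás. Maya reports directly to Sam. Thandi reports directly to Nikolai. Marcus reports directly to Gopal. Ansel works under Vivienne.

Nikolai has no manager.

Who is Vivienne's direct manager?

Vivienne reports directly to Winona.

Winona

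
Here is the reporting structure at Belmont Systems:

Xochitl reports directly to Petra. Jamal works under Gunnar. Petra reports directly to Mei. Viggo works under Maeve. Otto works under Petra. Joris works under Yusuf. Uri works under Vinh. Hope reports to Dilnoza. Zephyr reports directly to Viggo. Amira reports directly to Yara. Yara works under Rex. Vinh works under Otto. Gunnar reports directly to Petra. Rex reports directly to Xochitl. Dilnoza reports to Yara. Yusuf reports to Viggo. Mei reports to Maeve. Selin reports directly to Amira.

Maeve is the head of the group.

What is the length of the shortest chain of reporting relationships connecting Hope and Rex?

3

Hope is in Rex's organization: the chain from Hope up to Rex is Hope → Dilnoza → Yara → Rex, which is 3 links.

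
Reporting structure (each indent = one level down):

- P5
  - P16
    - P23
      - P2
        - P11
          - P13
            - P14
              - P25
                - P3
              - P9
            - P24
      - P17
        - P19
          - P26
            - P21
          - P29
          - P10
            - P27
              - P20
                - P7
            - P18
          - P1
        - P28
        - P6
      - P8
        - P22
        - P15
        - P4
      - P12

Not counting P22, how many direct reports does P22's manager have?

2

P22 reports to P8. P8's other direct reports are P15, P4 — 2 peers.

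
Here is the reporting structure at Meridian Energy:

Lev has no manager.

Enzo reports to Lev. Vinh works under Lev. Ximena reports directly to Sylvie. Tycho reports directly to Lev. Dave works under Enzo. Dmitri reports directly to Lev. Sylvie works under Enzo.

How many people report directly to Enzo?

Enzo directly manages Sylvie, Dave. That is 2 direct reports.

2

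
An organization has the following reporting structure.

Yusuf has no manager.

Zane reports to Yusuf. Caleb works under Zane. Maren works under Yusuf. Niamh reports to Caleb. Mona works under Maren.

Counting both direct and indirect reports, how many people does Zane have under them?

Zane directly manages Caleb. Under Caleb: Niamh (1). That's 2 in total.

2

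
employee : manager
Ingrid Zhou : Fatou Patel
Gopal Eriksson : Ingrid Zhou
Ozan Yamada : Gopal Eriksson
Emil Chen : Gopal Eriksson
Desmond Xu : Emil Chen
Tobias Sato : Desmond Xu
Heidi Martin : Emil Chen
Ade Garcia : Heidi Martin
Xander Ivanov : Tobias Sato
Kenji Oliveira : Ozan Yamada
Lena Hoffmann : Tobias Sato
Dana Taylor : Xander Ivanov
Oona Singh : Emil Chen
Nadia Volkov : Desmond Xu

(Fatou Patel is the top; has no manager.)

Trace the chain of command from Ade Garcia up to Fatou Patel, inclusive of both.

Ade Garcia reports to Heidi Martin. Heidi Martin reports to Emil Chen. Emil Chen reports to Gopal Eriksson. Gopal Eriksson reports to Ingrid Zhou. Ingrid Zhou reports to Fatou Patel. Fatou Patel is at the top.

Ade Garcia -> Heidi Martin -> Emil Chen -> Gopal Eriksson -> Ingrid Zhou -> Fatou Patel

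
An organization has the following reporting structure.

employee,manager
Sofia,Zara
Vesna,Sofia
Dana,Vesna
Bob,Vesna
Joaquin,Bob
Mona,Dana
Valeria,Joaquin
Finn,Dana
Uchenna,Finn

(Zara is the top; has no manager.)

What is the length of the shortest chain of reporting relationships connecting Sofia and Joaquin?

Joaquin is in Sofia's organization: the chain from Joaquin up to Sofia is Joaquin → Bob → Vesna → Sofia, which is 3 links.

3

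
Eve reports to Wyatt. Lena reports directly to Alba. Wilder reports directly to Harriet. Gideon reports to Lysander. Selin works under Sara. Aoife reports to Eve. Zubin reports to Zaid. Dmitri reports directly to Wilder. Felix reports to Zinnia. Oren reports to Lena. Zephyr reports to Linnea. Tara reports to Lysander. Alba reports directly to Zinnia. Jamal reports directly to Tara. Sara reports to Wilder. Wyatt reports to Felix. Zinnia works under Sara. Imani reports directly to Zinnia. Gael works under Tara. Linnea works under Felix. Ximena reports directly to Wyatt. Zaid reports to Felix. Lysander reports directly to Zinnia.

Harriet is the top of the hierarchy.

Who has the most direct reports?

Direct-report counts: Harriet has 1; Wilder has 2; Sara has 2; Zinnia has 4; Felix has 3; Zaid has 1; Wyatt has 2; Eve has 1; Linnea has 1; Alba has 1; Lena has 1; Lysander has 2; Tara has 2. The largest is 4, held by Zinnia.

Zinnia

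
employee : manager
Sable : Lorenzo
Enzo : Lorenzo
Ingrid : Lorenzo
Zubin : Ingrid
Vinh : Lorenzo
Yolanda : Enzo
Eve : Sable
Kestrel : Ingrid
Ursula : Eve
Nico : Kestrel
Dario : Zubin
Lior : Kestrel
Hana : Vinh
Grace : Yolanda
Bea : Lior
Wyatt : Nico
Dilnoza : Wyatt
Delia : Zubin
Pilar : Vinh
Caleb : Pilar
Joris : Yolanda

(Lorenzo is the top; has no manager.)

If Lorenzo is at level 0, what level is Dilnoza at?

5

Chain from Dilnoza up to Lorenzo: Dilnoza → Wyatt → Nico → Kestrel → Ingrid → Lorenzo. That is 5 steps up, so Dilnoza is 5 levels below Lorenzo.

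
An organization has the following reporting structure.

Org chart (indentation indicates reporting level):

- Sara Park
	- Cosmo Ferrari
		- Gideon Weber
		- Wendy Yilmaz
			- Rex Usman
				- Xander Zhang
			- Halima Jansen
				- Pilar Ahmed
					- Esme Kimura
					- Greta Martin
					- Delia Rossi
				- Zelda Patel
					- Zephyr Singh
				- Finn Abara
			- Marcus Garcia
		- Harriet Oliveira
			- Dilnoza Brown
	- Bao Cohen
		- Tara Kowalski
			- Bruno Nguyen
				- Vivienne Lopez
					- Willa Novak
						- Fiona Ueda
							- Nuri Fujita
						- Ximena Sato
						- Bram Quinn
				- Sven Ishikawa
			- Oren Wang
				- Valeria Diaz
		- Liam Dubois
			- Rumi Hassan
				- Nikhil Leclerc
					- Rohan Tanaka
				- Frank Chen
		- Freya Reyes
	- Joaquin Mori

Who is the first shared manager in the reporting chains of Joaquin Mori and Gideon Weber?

Sara Park

Joaquin Mori's chain of managers is Sara Park. Gideon Weber's chain of managers is Cosmo Ferrari, Sara Park. The first manager that appears in both chains is Sara Park.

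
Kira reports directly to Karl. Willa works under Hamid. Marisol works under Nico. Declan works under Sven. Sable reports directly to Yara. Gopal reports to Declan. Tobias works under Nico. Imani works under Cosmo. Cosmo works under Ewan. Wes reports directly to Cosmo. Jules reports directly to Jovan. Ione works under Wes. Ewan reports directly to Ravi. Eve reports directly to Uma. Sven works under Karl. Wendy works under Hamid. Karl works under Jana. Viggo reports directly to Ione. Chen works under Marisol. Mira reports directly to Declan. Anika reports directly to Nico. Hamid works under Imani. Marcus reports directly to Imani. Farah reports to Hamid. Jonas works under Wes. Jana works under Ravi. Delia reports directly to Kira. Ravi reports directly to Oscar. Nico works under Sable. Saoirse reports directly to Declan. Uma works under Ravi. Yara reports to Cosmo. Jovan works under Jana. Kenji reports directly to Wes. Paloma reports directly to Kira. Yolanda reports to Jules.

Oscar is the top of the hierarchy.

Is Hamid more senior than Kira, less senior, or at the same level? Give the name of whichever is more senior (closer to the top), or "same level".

Kira

Hamid is 5 levels below Oscar; Kira is 4. Kira is higher.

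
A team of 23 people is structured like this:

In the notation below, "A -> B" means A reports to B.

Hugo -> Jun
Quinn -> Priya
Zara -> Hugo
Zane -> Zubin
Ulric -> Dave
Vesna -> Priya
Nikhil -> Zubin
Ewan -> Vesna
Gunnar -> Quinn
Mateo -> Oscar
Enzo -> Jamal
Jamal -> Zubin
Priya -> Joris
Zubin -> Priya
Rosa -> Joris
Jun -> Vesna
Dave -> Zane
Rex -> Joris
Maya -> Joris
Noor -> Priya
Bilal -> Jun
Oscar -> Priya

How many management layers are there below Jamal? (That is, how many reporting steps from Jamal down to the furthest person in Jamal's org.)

1

The longest chain under Jamal runs Jamal → Enzo, which is 1 level below Jamal.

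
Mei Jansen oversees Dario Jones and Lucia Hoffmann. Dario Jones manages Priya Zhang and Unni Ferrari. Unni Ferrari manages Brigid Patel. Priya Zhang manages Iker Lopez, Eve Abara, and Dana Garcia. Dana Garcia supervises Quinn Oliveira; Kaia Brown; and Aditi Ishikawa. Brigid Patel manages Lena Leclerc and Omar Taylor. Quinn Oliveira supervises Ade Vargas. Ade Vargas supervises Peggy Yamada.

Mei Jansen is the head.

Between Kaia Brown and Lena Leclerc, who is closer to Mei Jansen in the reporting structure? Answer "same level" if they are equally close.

same level

Both Kaia Brown and Lena Leclerc are 4 levels below Mei Jansen.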